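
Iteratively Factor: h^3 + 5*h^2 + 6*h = (h + 2)*(h^2 + 3*h) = h*(h + 2)*(h + 3)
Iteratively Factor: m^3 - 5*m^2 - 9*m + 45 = (m + 3)*(m^2 - 8*m + 15) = (m - 3)*(m + 3)*(m - 5)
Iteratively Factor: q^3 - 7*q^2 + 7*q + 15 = (q + 1)*(q^2 - 8*q + 15) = (q - 3)*(q + 1)*(q - 5)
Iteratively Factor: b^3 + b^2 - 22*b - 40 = (b - 5)*(b^2 + 6*b + 8) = (b - 5)*(b + 4)*(b + 2)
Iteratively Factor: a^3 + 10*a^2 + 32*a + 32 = (a + 2)*(a^2 + 8*a + 16) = (a + 2)*(a + 4)*(a + 4)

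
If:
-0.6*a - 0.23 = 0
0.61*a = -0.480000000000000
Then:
No Solution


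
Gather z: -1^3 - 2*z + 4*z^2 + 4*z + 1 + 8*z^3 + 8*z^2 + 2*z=8*z^3 + 12*z^2 + 4*z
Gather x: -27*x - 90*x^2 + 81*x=-90*x^2 + 54*x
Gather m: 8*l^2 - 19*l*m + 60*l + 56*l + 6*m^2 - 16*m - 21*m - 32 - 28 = 8*l^2 + 116*l + 6*m^2 + m*(-19*l - 37) - 60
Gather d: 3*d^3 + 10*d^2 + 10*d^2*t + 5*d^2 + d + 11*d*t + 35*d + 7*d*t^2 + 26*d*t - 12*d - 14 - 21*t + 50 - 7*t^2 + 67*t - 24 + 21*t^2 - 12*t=3*d^3 + d^2*(10*t + 15) + d*(7*t^2 + 37*t + 24) + 14*t^2 + 34*t + 12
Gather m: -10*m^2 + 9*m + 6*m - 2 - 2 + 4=-10*m^2 + 15*m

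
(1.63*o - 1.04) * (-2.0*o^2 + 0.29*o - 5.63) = -3.26*o^3 + 2.5527*o^2 - 9.4785*o + 5.8552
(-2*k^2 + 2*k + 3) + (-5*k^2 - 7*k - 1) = -7*k^2 - 5*k + 2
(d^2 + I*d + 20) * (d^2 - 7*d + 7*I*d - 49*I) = d^4 - 7*d^3 + 8*I*d^3 + 13*d^2 - 56*I*d^2 - 91*d + 140*I*d - 980*I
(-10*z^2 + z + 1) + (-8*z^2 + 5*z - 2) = -18*z^2 + 6*z - 1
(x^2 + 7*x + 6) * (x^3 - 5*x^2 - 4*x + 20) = x^5 + 2*x^4 - 33*x^3 - 38*x^2 + 116*x + 120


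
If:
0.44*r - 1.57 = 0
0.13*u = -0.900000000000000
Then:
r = 3.57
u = -6.92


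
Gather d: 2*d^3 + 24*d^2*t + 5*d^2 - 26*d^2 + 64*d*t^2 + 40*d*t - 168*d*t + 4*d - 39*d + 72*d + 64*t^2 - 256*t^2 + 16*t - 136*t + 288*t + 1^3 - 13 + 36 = 2*d^3 + d^2*(24*t - 21) + d*(64*t^2 - 128*t + 37) - 192*t^2 + 168*t + 24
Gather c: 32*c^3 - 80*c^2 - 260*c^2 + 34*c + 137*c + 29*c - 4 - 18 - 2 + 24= 32*c^3 - 340*c^2 + 200*c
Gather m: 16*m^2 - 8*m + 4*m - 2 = 16*m^2 - 4*m - 2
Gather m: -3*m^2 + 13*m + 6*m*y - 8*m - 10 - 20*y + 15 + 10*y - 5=-3*m^2 + m*(6*y + 5) - 10*y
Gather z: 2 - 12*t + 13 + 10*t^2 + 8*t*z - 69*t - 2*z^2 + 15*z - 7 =10*t^2 - 81*t - 2*z^2 + z*(8*t + 15) + 8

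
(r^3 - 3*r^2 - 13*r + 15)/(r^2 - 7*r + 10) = (r^2 + 2*r - 3)/(r - 2)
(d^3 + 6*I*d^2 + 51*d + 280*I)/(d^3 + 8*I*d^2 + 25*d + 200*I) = (d - 7*I)/(d - 5*I)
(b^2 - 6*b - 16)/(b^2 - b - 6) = (b - 8)/(b - 3)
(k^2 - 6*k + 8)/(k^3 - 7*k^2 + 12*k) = (k - 2)/(k*(k - 3))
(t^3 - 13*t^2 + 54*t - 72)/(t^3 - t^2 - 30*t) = (t^2 - 7*t + 12)/(t*(t + 5))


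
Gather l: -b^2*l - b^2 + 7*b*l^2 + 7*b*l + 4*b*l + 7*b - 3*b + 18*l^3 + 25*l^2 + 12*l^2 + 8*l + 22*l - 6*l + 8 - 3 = -b^2 + 4*b + 18*l^3 + l^2*(7*b + 37) + l*(-b^2 + 11*b + 24) + 5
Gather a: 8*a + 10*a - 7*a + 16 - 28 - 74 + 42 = 11*a - 44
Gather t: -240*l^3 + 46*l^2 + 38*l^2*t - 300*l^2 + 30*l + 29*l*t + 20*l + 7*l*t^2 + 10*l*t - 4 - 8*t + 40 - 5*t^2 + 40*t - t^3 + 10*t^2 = -240*l^3 - 254*l^2 + 50*l - t^3 + t^2*(7*l + 5) + t*(38*l^2 + 39*l + 32) + 36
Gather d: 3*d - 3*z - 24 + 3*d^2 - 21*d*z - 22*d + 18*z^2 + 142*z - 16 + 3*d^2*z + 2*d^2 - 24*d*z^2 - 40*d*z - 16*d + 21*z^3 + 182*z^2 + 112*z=d^2*(3*z + 5) + d*(-24*z^2 - 61*z - 35) + 21*z^3 + 200*z^2 + 251*z - 40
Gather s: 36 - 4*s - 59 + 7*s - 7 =3*s - 30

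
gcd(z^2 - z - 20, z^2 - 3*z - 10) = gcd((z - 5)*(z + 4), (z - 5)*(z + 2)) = z - 5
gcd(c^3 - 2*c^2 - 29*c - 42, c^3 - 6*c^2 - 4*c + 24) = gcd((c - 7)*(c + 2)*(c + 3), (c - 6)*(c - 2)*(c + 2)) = c + 2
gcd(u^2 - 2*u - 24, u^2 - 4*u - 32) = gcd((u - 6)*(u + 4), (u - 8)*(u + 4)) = u + 4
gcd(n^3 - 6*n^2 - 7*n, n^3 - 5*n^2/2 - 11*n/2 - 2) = n + 1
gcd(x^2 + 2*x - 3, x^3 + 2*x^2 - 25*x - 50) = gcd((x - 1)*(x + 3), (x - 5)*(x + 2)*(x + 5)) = 1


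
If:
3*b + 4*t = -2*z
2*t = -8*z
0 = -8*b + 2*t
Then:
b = 0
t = 0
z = 0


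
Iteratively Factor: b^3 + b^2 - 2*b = (b - 1)*(b^2 + 2*b) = (b - 1)*(b + 2)*(b)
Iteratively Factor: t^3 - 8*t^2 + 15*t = (t - 3)*(t^2 - 5*t) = t*(t - 3)*(t - 5)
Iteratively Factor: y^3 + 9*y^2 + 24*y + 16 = (y + 4)*(y^2 + 5*y + 4) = (y + 4)^2*(y + 1)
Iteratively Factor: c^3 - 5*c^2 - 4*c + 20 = (c + 2)*(c^2 - 7*c + 10) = (c - 5)*(c + 2)*(c - 2)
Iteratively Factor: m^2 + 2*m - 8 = (m + 4)*(m - 2)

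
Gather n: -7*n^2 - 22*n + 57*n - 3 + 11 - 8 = -7*n^2 + 35*n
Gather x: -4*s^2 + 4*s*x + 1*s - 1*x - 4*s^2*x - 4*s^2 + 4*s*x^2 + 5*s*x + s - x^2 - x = -8*s^2 + 2*s + x^2*(4*s - 1) + x*(-4*s^2 + 9*s - 2)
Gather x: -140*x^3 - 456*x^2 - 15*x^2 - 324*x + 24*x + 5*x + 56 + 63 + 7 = -140*x^3 - 471*x^2 - 295*x + 126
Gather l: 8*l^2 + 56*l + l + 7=8*l^2 + 57*l + 7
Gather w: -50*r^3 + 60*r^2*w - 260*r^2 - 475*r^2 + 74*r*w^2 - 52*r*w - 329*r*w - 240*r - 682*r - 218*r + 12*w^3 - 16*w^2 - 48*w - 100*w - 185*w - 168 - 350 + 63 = -50*r^3 - 735*r^2 - 1140*r + 12*w^3 + w^2*(74*r - 16) + w*(60*r^2 - 381*r - 333) - 455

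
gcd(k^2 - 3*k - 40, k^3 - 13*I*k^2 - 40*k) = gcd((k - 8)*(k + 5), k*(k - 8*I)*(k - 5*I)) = 1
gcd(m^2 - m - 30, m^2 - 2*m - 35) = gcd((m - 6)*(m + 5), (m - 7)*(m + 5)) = m + 5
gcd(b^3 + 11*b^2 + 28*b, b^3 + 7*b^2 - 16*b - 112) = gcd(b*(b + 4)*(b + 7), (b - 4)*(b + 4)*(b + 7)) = b^2 + 11*b + 28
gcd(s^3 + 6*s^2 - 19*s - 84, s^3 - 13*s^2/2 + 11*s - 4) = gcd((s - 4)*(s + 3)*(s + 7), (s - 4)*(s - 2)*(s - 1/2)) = s - 4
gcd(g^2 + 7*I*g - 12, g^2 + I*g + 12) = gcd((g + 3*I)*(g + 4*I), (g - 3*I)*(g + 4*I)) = g + 4*I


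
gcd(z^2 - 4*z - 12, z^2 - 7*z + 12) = 1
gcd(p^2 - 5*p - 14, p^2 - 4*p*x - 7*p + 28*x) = p - 7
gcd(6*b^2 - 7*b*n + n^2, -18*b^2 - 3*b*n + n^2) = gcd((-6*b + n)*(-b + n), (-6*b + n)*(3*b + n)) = 6*b - n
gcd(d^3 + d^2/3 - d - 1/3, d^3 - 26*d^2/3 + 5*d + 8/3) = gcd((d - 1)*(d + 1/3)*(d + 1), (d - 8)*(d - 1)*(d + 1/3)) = d^2 - 2*d/3 - 1/3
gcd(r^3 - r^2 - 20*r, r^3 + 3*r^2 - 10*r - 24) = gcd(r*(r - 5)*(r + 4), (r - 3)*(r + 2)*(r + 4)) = r + 4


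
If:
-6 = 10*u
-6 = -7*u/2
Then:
No Solution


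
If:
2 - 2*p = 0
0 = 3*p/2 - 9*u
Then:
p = 1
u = 1/6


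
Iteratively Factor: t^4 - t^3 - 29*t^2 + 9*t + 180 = (t + 4)*(t^3 - 5*t^2 - 9*t + 45) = (t - 5)*(t + 4)*(t^2 - 9) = (t - 5)*(t + 3)*(t + 4)*(t - 3)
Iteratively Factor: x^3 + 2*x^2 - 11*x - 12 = (x + 1)*(x^2 + x - 12) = (x + 1)*(x + 4)*(x - 3)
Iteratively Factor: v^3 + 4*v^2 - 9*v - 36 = (v + 3)*(v^2 + v - 12) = (v - 3)*(v + 3)*(v + 4)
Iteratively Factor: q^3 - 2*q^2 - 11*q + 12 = (q - 1)*(q^2 - q - 12) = (q - 1)*(q + 3)*(q - 4)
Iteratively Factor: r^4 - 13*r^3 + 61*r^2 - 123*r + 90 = (r - 5)*(r^3 - 8*r^2 + 21*r - 18) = (r - 5)*(r - 3)*(r^2 - 5*r + 6) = (r - 5)*(r - 3)^2*(r - 2)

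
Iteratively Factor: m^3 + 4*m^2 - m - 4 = (m - 1)*(m^2 + 5*m + 4) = (m - 1)*(m + 1)*(m + 4)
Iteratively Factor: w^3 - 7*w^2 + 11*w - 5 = (w - 1)*(w^2 - 6*w + 5) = (w - 1)^2*(w - 5)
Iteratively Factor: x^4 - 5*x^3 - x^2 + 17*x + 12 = (x + 1)*(x^3 - 6*x^2 + 5*x + 12) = (x - 4)*(x + 1)*(x^2 - 2*x - 3) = (x - 4)*(x + 1)^2*(x - 3)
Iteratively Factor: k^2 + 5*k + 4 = (k + 4)*(k + 1)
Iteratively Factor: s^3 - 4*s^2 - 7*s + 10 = (s - 5)*(s^2 + s - 2) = (s - 5)*(s - 1)*(s + 2)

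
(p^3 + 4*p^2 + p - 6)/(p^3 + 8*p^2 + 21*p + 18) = (p - 1)/(p + 3)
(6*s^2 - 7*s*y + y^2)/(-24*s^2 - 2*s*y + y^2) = (-s + y)/(4*s + y)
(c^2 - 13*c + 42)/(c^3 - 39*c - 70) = (c - 6)/(c^2 + 7*c + 10)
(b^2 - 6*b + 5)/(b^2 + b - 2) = (b - 5)/(b + 2)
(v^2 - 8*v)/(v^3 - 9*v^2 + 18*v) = (v - 8)/(v^2 - 9*v + 18)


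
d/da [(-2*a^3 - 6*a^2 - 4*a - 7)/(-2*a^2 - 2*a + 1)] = 2*(2*a^4 + 4*a^3 - a^2 - 20*a - 9)/(4*a^4 + 8*a^3 - 4*a + 1)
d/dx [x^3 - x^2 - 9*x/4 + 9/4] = 3*x^2 - 2*x - 9/4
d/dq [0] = 0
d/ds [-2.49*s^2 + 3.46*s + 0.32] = 3.46 - 4.98*s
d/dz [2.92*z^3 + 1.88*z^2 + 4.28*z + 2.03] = 8.76*z^2 + 3.76*z + 4.28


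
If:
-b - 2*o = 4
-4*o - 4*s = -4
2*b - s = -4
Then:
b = -2/3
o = -5/3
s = 8/3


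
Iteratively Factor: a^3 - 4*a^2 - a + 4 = (a - 1)*(a^2 - 3*a - 4) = (a - 4)*(a - 1)*(a + 1)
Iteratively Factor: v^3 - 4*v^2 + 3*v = (v - 3)*(v^2 - v) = v*(v - 3)*(v - 1)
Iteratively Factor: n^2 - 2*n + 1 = (n - 1)*(n - 1)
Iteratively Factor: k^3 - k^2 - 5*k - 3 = (k + 1)*(k^2 - 2*k - 3) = (k + 1)^2*(k - 3)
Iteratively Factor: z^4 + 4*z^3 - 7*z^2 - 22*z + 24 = (z + 4)*(z^3 - 7*z + 6) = (z - 2)*(z + 4)*(z^2 + 2*z - 3) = (z - 2)*(z + 3)*(z + 4)*(z - 1)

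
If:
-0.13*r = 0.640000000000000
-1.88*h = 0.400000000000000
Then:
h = -0.21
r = -4.92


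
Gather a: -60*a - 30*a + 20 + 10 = 30 - 90*a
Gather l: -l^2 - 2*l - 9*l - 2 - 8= -l^2 - 11*l - 10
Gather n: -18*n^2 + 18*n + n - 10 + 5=-18*n^2 + 19*n - 5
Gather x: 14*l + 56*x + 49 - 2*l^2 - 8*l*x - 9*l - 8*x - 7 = -2*l^2 + 5*l + x*(48 - 8*l) + 42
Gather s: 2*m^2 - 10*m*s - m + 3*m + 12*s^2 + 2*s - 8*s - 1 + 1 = 2*m^2 + 2*m + 12*s^2 + s*(-10*m - 6)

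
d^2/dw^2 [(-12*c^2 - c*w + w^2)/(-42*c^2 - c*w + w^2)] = c^2*(2580*c^2 - 180*c*w + 180*w^2)/(-74088*c^6 - 5292*c^5*w + 5166*c^4*w^2 + 251*c^3*w^3 - 123*c^2*w^4 - 3*c*w^5 + w^6)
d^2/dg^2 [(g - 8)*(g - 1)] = 2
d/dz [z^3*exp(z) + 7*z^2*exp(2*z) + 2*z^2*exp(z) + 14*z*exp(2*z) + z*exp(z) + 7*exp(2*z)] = (z^3 + 14*z^2*exp(z) + 5*z^2 + 42*z*exp(z) + 5*z + 28*exp(z) + 1)*exp(z)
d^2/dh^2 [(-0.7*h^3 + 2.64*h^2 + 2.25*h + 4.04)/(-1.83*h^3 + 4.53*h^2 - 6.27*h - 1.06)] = (-6.07633200000004*h^6 - 93.4013699999999*h^5 + 115.014402*h^4 + 478.635756*h^3 - 771.330672*h^2 + 675.406716*h - 332.471484)/(6.128487*h^9 - 45.511551*h^8 + 175.65255*h^7 - 394.176213*h^6 + 549.102186*h^5 - 396.030573*h^4 + 72.0167309999999*h^3 + 109.745298*h^2 + 21.134916*h + 1.191016)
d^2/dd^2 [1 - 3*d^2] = -6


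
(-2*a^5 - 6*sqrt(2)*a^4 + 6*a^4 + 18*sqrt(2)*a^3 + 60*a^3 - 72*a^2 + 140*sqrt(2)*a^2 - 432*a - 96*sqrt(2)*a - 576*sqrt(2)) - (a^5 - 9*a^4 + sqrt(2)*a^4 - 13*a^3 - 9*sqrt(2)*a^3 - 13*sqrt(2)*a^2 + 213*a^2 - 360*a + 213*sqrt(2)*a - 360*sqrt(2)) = -3*a^5 - 7*sqrt(2)*a^4 + 15*a^4 + 27*sqrt(2)*a^3 + 73*a^3 - 285*a^2 + 153*sqrt(2)*a^2 - 309*sqrt(2)*a - 72*a - 216*sqrt(2)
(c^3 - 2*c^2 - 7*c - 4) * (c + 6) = c^4 + 4*c^3 - 19*c^2 - 46*c - 24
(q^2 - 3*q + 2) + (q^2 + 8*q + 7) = 2*q^2 + 5*q + 9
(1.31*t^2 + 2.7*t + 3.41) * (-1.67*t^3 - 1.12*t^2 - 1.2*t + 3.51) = -2.1877*t^5 - 5.9762*t^4 - 10.2907*t^3 - 2.4611*t^2 + 5.385*t + 11.9691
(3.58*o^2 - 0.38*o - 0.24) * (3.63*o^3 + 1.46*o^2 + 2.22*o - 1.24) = 12.9954*o^5 + 3.8474*o^4 + 6.5216*o^3 - 5.6332*o^2 - 0.0616*o + 0.2976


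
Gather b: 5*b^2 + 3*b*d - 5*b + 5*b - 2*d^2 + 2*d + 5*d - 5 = 5*b^2 + 3*b*d - 2*d^2 + 7*d - 5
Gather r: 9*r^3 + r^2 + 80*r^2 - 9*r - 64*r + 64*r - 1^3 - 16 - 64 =9*r^3 + 81*r^2 - 9*r - 81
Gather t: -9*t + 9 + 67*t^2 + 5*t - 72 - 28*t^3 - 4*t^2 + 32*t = -28*t^3 + 63*t^2 + 28*t - 63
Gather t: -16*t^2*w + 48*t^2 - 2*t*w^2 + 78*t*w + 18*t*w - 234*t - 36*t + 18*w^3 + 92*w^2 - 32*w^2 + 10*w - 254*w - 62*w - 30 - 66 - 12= t^2*(48 - 16*w) + t*(-2*w^2 + 96*w - 270) + 18*w^3 + 60*w^2 - 306*w - 108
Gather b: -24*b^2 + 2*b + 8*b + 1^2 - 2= -24*b^2 + 10*b - 1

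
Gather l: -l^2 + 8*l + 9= -l^2 + 8*l + 9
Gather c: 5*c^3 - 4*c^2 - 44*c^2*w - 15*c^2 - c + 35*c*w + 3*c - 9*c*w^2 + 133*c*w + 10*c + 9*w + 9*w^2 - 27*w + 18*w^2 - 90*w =5*c^3 + c^2*(-44*w - 19) + c*(-9*w^2 + 168*w + 12) + 27*w^2 - 108*w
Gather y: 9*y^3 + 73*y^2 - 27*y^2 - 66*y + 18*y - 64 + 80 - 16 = 9*y^3 + 46*y^2 - 48*y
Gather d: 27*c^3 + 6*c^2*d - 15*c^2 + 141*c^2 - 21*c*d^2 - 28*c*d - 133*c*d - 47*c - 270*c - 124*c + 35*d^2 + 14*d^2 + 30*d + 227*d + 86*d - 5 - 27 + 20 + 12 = 27*c^3 + 126*c^2 - 441*c + d^2*(49 - 21*c) + d*(6*c^2 - 161*c + 343)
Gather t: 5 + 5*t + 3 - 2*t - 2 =3*t + 6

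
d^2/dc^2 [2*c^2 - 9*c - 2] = 4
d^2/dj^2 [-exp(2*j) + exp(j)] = (1 - 4*exp(j))*exp(j)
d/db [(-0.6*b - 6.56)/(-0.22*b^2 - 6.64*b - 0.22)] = (0.132*b^2 + 3.984*b - (0.44*b + 6.64)*(0.6*b + 6.56) + 0.132)/(0.22*b^2 + 6.64*b + 0.22)^2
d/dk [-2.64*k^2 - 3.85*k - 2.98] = -5.28*k - 3.85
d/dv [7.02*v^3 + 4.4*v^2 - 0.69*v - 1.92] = 21.06*v^2 + 8.8*v - 0.69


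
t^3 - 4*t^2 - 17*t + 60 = (t - 5)*(t - 3)*(t + 4)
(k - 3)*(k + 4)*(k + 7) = k^3 + 8*k^2 - 5*k - 84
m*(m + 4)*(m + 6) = m^3 + 10*m^2 + 24*m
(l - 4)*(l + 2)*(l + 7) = l^3 + 5*l^2 - 22*l - 56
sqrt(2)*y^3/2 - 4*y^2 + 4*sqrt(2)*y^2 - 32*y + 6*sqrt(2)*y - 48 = (y + 6)*(y - 4*sqrt(2))*(sqrt(2)*y/2 + sqrt(2))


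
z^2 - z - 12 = (z - 4)*(z + 3)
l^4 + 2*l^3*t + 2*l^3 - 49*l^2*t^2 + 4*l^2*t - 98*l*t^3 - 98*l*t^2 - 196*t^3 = (l + 2)*(l - 7*t)*(l + 2*t)*(l + 7*t)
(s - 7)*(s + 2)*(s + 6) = s^3 + s^2 - 44*s - 84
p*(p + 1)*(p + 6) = p^3 + 7*p^2 + 6*p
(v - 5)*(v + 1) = v^2 - 4*v - 5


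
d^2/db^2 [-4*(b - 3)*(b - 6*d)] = -8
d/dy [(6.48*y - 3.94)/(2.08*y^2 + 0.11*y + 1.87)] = (-13.4784*y^2 + 16.3904*y + 12.551)/(4.3264*y^4 + 0.4576*y^3 + 7.7913*y^2 + 0.4114*y + 3.4969)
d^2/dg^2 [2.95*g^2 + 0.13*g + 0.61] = 5.90000000000000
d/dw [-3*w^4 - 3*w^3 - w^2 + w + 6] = -12*w^3 - 9*w^2 - 2*w + 1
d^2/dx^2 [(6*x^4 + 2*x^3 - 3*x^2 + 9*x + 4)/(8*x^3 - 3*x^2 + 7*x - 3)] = 2*(-426*x^6 + 1446*x^5 + 2724*x^4 - 2686*x^3 + 2355*x^2 - 153*x + 322)/(512*x^9 - 576*x^8 + 1560*x^7 - 1611*x^6 + 1797*x^5 - 1530*x^4 + 937*x^3 - 522*x^2 + 189*x - 27)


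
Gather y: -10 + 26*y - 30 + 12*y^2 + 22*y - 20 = 12*y^2 + 48*y - 60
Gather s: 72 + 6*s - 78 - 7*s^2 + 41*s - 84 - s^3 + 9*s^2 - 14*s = -s^3 + 2*s^2 + 33*s - 90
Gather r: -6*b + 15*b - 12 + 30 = 9*b + 18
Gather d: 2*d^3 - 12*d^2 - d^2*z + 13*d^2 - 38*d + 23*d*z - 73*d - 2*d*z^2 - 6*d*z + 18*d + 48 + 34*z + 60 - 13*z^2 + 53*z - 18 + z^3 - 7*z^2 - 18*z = 2*d^3 + d^2*(1 - z) + d*(-2*z^2 + 17*z - 93) + z^3 - 20*z^2 + 69*z + 90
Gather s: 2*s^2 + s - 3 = 2*s^2 + s - 3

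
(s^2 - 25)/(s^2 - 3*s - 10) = (s + 5)/(s + 2)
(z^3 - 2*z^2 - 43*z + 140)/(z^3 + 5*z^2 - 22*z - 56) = (z - 5)/(z + 2)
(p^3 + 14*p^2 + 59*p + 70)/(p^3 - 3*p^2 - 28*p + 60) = (p^2 + 9*p + 14)/(p^2 - 8*p + 12)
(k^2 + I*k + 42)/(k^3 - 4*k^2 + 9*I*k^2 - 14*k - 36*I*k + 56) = (k - 6*I)/(k^2 + 2*k*(-2 + I) - 8*I)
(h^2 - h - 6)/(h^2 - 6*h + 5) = (h^2 - h - 6)/(h^2 - 6*h + 5)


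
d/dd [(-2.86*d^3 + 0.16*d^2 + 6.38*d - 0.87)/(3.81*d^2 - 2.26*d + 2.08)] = (-10.8966*d^4 + 12.9272*d^3 - 42.5158*d^2 + 7.295*d + 11.3042)/(14.5161*d^4 - 17.2212*d^3 + 20.9572*d^2 - 9.4016*d + 4.3264)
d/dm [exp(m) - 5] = exp(m)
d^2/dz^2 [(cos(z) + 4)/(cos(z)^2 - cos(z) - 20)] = (sin(z)^2 - 5*cos(z) + 1)/(cos(z) - 5)^3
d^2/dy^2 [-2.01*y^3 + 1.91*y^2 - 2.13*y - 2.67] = 3.82 - 12.06*y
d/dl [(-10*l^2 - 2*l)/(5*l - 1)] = 2*(-25*l^2 + 10*l + 1)/(25*l^2 - 10*l + 1)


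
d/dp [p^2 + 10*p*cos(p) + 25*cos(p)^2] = -10*p*sin(p) + 2*p - 25*sin(2*p) + 10*cos(p)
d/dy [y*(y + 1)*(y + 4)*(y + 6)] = 4*y^3 + 33*y^2 + 68*y + 24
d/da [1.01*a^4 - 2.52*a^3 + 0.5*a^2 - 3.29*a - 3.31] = 4.04*a^3 - 7.56*a^2 + 1.0*a - 3.29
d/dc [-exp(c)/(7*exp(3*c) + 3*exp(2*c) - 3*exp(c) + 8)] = (14*exp(3*c) + 3*exp(2*c) - 8)*exp(c)/(49*exp(6*c) + 42*exp(5*c) - 33*exp(4*c) + 94*exp(3*c) + 57*exp(2*c) - 48*exp(c) + 64)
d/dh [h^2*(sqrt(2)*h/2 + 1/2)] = h*(3*sqrt(2)*h + 2)/2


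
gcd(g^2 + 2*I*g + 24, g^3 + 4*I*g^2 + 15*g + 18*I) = g + 6*I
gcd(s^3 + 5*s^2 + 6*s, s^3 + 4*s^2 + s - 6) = s^2 + 5*s + 6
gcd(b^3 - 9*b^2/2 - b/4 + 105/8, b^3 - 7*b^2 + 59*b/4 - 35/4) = b^2 - 6*b + 35/4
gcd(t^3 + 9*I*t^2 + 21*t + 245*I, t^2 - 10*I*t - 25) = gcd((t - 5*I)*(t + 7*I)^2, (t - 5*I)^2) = t - 5*I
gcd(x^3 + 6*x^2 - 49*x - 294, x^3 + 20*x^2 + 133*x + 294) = x^2 + 13*x + 42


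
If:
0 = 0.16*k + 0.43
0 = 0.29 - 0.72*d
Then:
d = 0.40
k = -2.69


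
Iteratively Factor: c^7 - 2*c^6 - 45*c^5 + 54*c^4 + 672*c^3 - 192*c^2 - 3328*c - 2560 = (c - 4)*(c^6 + 2*c^5 - 37*c^4 - 94*c^3 + 296*c^2 + 992*c + 640) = (c - 4)*(c + 1)*(c^5 + c^4 - 38*c^3 - 56*c^2 + 352*c + 640) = (c - 4)*(c + 1)*(c + 4)*(c^4 - 3*c^3 - 26*c^2 + 48*c + 160) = (c - 4)*(c + 1)*(c + 4)^2*(c^3 - 7*c^2 + 2*c + 40) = (c - 4)^2*(c + 1)*(c + 4)^2*(c^2 - 3*c - 10) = (c - 5)*(c - 4)^2*(c + 1)*(c + 4)^2*(c + 2)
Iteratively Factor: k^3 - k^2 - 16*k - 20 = (k + 2)*(k^2 - 3*k - 10) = (k - 5)*(k + 2)*(k + 2)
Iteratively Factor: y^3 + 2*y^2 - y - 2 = (y + 1)*(y^2 + y - 2) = (y - 1)*(y + 1)*(y + 2)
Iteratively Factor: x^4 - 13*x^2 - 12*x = (x - 4)*(x^3 + 4*x^2 + 3*x) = x*(x - 4)*(x^2 + 4*x + 3) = x*(x - 4)*(x + 1)*(x + 3)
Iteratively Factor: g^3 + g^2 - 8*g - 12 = (g + 2)*(g^2 - g - 6) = (g - 3)*(g + 2)*(g + 2)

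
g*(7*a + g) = 7*a*g + g^2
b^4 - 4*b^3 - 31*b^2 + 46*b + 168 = (b - 7)*(b - 3)*(b + 2)*(b + 4)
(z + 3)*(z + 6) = z^2 + 9*z + 18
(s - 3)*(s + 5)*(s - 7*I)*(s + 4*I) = s^4 + 2*s^3 - 3*I*s^3 + 13*s^2 - 6*I*s^2 + 56*s + 45*I*s - 420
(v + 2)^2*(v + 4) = v^3 + 8*v^2 + 20*v + 16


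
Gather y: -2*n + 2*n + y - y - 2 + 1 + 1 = 0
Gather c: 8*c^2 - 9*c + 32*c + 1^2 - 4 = 8*c^2 + 23*c - 3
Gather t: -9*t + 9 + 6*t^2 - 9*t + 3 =6*t^2 - 18*t + 12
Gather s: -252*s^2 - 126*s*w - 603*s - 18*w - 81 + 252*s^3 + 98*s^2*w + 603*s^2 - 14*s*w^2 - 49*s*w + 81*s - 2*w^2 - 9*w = 252*s^3 + s^2*(98*w + 351) + s*(-14*w^2 - 175*w - 522) - 2*w^2 - 27*w - 81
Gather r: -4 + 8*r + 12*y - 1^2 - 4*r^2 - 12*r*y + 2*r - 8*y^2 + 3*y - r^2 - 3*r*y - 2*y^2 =-5*r^2 + r*(10 - 15*y) - 10*y^2 + 15*y - 5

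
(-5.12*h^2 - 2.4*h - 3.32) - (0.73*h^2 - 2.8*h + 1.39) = -5.85*h^2 + 0.4*h - 4.71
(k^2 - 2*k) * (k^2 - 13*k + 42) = k^4 - 15*k^3 + 68*k^2 - 84*k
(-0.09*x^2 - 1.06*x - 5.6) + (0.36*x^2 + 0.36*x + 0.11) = 0.27*x^2 - 0.7*x - 5.49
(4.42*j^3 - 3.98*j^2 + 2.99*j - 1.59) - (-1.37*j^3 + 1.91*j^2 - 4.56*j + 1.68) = 5.79*j^3 - 5.89*j^2 + 7.55*j - 3.27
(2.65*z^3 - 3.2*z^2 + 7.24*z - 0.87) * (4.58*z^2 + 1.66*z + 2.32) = 12.137*z^5 - 10.257*z^4 + 33.9952*z^3 + 0.6098*z^2 + 15.3526*z - 2.0184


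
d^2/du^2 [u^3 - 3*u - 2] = 6*u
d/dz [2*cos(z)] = -2*sin(z)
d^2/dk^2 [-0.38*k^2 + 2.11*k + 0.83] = -0.760000000000000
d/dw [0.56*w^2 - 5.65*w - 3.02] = 1.12*w - 5.65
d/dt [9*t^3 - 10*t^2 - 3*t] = 27*t^2 - 20*t - 3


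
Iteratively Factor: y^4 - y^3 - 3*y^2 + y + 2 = (y + 1)*(y^3 - 2*y^2 - y + 2) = (y - 2)*(y + 1)*(y^2 - 1) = (y - 2)*(y + 1)^2*(y - 1)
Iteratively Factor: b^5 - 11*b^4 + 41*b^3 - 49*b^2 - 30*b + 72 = (b - 3)*(b^4 - 8*b^3 + 17*b^2 + 2*b - 24) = (b - 3)^2*(b^3 - 5*b^2 + 2*b + 8) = (b - 4)*(b - 3)^2*(b^2 - b - 2) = (b - 4)*(b - 3)^2*(b - 2)*(b + 1)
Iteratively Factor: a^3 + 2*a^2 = (a)*(a^2 + 2*a) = a^2*(a + 2)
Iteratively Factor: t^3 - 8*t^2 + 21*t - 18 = (t - 2)*(t^2 - 6*t + 9) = (t - 3)*(t - 2)*(t - 3)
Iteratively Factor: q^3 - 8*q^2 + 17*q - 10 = (q - 1)*(q^2 - 7*q + 10) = (q - 5)*(q - 1)*(q - 2)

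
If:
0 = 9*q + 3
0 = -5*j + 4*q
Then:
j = -4/15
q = -1/3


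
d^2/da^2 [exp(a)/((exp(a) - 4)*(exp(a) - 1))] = (exp(4*a) + 5*exp(3*a) - 24*exp(2*a) + 20*exp(a) + 16)*exp(a)/(exp(6*a) - 15*exp(5*a) + 87*exp(4*a) - 245*exp(3*a) + 348*exp(2*a) - 240*exp(a) + 64)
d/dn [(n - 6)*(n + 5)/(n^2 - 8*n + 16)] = (64 - 7*n)/(n^3 - 12*n^2 + 48*n - 64)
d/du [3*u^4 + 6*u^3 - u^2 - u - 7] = 12*u^3 + 18*u^2 - 2*u - 1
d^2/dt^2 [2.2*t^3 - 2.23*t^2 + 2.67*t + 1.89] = 13.2*t - 4.46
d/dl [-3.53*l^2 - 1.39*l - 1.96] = -7.06*l - 1.39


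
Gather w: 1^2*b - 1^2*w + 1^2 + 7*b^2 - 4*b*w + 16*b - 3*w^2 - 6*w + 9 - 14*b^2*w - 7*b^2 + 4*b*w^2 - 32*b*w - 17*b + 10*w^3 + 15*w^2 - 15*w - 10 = 10*w^3 + w^2*(4*b + 12) + w*(-14*b^2 - 36*b - 22)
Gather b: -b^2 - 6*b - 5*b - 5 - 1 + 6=-b^2 - 11*b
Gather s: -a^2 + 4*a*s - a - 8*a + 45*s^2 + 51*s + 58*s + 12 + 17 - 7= -a^2 - 9*a + 45*s^2 + s*(4*a + 109) + 22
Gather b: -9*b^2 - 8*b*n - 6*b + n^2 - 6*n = -9*b^2 + b*(-8*n - 6) + n^2 - 6*n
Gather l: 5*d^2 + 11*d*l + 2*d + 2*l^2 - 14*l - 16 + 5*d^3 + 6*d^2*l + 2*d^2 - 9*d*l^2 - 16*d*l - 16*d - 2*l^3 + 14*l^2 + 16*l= 5*d^3 + 7*d^2 - 14*d - 2*l^3 + l^2*(16 - 9*d) + l*(6*d^2 - 5*d + 2) - 16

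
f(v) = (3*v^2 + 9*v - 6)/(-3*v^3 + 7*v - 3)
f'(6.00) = 0.06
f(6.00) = -0.26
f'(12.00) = 0.01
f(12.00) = -0.10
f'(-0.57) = 0.13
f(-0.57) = 1.58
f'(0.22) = 4.51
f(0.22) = 2.60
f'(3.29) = 0.34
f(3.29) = -0.65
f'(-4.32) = -0.04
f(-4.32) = 0.05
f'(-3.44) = -0.14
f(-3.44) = -0.02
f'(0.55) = 40.01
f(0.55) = -0.41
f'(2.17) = 1.68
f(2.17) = -1.50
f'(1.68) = 7.35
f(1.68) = -3.22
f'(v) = (6*v + 9)/(-3*v^3 + 7*v - 3) + (9*v^2 - 7)*(3*v^2 + 9*v - 6)/(-3*v^3 + 7*v - 3)^2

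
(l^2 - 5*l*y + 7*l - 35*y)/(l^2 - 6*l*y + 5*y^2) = (-l - 7)/(-l + y)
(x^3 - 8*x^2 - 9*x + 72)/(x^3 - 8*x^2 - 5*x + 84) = (x^2 - 11*x + 24)/(x^2 - 11*x + 28)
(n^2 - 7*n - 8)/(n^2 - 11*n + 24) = (n + 1)/(n - 3)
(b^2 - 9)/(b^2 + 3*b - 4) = (b^2 - 9)/(b^2 + 3*b - 4)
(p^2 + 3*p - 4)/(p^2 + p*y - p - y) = (p + 4)/(p + y)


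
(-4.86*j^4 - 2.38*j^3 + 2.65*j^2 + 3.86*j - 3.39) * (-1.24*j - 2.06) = 6.0264*j^5 + 12.9628*j^4 + 1.6168*j^3 - 10.2454*j^2 - 3.748*j + 6.9834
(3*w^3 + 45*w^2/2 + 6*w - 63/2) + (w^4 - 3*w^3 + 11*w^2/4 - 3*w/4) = w^4 + 101*w^2/4 + 21*w/4 - 63/2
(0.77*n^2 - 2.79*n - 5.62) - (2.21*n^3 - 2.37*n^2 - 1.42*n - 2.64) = -2.21*n^3 + 3.14*n^2 - 1.37*n - 2.98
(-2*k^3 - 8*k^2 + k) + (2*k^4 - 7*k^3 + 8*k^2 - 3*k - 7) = 2*k^4 - 9*k^3 - 2*k - 7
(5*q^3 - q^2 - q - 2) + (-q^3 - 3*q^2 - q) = 4*q^3 - 4*q^2 - 2*q - 2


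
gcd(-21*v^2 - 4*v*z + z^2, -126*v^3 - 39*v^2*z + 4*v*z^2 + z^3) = 3*v + z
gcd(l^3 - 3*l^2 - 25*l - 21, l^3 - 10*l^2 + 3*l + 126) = l^2 - 4*l - 21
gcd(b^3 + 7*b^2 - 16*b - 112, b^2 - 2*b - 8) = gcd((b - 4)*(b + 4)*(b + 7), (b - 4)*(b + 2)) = b - 4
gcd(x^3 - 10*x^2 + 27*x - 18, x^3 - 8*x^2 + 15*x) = x - 3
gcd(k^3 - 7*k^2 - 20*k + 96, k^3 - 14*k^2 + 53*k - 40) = k - 8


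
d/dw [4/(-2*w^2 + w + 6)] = 4*(4*w - 1)/(-2*w^2 + w + 6)^2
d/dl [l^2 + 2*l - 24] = 2*l + 2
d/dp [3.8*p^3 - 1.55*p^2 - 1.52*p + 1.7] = 11.4*p^2 - 3.1*p - 1.52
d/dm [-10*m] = -10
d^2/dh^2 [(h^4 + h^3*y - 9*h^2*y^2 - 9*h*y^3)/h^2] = 2 - 18*y^3/h^3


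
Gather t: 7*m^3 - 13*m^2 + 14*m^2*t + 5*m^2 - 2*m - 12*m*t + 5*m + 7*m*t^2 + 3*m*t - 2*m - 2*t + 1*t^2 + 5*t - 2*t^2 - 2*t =7*m^3 - 8*m^2 + m + t^2*(7*m - 1) + t*(14*m^2 - 9*m + 1)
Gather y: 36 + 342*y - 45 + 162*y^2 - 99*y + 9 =162*y^2 + 243*y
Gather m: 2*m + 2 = 2*m + 2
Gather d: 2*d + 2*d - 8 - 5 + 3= 4*d - 10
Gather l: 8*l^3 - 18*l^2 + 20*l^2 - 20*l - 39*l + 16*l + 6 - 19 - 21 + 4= 8*l^3 + 2*l^2 - 43*l - 30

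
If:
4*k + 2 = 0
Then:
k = -1/2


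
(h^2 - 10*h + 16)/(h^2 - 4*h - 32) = (h - 2)/(h + 4)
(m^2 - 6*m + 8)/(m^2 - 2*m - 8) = (m - 2)/(m + 2)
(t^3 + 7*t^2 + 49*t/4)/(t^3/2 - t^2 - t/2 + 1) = t*(4*t^2 + 28*t + 49)/(2*(t^3 - 2*t^2 - t + 2))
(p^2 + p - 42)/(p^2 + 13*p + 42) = (p - 6)/(p + 6)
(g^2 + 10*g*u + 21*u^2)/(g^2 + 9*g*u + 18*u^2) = (g + 7*u)/(g + 6*u)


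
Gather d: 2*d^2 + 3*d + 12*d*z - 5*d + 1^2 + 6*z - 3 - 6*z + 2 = 2*d^2 + d*(12*z - 2)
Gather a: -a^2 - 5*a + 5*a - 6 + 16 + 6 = 16 - a^2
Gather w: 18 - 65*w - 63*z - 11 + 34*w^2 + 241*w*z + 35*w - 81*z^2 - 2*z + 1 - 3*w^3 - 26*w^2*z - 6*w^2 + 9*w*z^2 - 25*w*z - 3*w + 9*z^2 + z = -3*w^3 + w^2*(28 - 26*z) + w*(9*z^2 + 216*z - 33) - 72*z^2 - 64*z + 8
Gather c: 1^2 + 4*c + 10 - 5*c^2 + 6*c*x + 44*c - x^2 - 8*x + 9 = -5*c^2 + c*(6*x + 48) - x^2 - 8*x + 20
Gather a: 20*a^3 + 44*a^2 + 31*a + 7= 20*a^3 + 44*a^2 + 31*a + 7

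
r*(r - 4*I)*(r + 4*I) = r^3 + 16*r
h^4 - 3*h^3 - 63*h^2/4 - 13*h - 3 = (h - 6)*(h + 1/2)^2*(h + 2)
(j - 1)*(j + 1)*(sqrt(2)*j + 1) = sqrt(2)*j^3 + j^2 - sqrt(2)*j - 1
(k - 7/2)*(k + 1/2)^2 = k^3 - 5*k^2/2 - 13*k/4 - 7/8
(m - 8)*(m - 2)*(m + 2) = m^3 - 8*m^2 - 4*m + 32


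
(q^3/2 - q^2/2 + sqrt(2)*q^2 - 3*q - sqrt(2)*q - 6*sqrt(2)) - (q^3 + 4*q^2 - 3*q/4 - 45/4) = -q^3/2 - 9*q^2/2 + sqrt(2)*q^2 - 9*q/4 - sqrt(2)*q - 6*sqrt(2) + 45/4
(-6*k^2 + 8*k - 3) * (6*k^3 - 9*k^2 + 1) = -36*k^5 + 102*k^4 - 90*k^3 + 21*k^2 + 8*k - 3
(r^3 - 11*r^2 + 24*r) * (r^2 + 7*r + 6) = r^5 - 4*r^4 - 47*r^3 + 102*r^2 + 144*r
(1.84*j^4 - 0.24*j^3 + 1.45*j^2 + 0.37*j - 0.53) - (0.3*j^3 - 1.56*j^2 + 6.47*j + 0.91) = 1.84*j^4 - 0.54*j^3 + 3.01*j^2 - 6.1*j - 1.44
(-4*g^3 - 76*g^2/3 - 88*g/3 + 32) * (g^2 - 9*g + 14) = -4*g^5 + 32*g^4/3 + 428*g^3/3 - 176*g^2/3 - 2096*g/3 + 448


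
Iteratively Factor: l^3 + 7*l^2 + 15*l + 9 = (l + 1)*(l^2 + 6*l + 9) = (l + 1)*(l + 3)*(l + 3)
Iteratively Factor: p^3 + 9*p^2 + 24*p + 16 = (p + 4)*(p^2 + 5*p + 4) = (p + 1)*(p + 4)*(p + 4)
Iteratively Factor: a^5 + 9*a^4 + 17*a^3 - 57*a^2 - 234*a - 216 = (a + 3)*(a^4 + 6*a^3 - a^2 - 54*a - 72) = (a - 3)*(a + 3)*(a^3 + 9*a^2 + 26*a + 24) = (a - 3)*(a + 3)*(a + 4)*(a^2 + 5*a + 6) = (a - 3)*(a + 2)*(a + 3)*(a + 4)*(a + 3)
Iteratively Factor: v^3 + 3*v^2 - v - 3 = (v - 1)*(v^2 + 4*v + 3) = (v - 1)*(v + 3)*(v + 1)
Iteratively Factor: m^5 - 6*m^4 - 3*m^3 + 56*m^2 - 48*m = (m - 1)*(m^4 - 5*m^3 - 8*m^2 + 48*m) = (m - 1)*(m + 3)*(m^3 - 8*m^2 + 16*m) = (m - 4)*(m - 1)*(m + 3)*(m^2 - 4*m) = m*(m - 4)*(m - 1)*(m + 3)*(m - 4)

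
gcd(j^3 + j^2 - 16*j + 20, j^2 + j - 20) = j + 5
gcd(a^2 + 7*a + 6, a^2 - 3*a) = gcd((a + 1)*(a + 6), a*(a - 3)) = 1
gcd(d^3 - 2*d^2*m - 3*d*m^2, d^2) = d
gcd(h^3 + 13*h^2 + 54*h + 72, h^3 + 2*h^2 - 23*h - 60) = h^2 + 7*h + 12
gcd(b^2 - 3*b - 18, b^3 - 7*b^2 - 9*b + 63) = b + 3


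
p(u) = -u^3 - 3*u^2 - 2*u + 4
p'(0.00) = -2.00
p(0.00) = 4.00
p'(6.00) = -146.00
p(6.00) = -332.00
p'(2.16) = -28.96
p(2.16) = -24.39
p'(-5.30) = -54.47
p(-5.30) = 79.21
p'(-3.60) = -19.28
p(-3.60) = 18.98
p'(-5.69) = -64.99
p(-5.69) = 102.47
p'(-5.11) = -49.68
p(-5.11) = 69.32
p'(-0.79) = 0.87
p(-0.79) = 4.20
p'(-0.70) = 0.73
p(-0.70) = 4.27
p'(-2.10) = -2.63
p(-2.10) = 4.23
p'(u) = -3*u^2 - 6*u - 2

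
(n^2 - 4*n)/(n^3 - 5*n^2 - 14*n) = (4 - n)/(-n^2 + 5*n + 14)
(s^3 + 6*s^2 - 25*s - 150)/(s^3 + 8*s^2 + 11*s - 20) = (s^2 + s - 30)/(s^2 + 3*s - 4)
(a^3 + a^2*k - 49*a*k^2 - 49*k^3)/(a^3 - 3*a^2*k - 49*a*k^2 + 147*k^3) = (a + k)/(a - 3*k)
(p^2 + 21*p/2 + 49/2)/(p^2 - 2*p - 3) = (2*p^2 + 21*p + 49)/(2*(p^2 - 2*p - 3))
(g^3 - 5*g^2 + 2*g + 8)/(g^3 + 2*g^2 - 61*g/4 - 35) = 4*(g^2 - g - 2)/(4*g^2 + 24*g + 35)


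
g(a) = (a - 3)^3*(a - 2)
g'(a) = (a - 3)^3 + 3*(a - 3)^2*(a - 2)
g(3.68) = 0.53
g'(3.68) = 2.64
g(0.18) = 40.81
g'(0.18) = -65.85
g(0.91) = 9.95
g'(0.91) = -23.41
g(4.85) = 18.05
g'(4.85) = 35.59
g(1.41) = 2.37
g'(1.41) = -8.49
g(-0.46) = 101.90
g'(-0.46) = -129.77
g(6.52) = 197.14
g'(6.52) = 211.63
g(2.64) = -0.03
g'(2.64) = 0.20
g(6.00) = 108.00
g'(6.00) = 135.00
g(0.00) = 54.00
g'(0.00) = -81.00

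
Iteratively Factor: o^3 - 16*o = (o)*(o^2 - 16) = o*(o + 4)*(o - 4)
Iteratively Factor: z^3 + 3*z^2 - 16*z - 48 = (z + 3)*(z^2 - 16) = (z - 4)*(z + 3)*(z + 4)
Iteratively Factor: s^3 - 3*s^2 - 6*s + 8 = (s - 4)*(s^2 + s - 2) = (s - 4)*(s - 1)*(s + 2)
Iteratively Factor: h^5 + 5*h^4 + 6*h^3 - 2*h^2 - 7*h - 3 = (h - 1)*(h^4 + 6*h^3 + 12*h^2 + 10*h + 3) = (h - 1)*(h + 3)*(h^3 + 3*h^2 + 3*h + 1) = (h - 1)*(h + 1)*(h + 3)*(h^2 + 2*h + 1) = (h - 1)*(h + 1)^2*(h + 3)*(h + 1)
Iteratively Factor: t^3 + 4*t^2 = (t)*(t^2 + 4*t) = t*(t + 4)*(t)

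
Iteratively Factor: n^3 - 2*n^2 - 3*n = (n + 1)*(n^2 - 3*n) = n*(n + 1)*(n - 3)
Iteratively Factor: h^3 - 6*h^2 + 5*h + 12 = (h - 4)*(h^2 - 2*h - 3) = (h - 4)*(h + 1)*(h - 3)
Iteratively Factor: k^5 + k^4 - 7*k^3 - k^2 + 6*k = (k)*(k^4 + k^3 - 7*k^2 - k + 6) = k*(k - 2)*(k^3 + 3*k^2 - k - 3) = k*(k - 2)*(k - 1)*(k^2 + 4*k + 3) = k*(k - 2)*(k - 1)*(k + 1)*(k + 3)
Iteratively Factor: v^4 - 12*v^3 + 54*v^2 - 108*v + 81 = (v - 3)*(v^3 - 9*v^2 + 27*v - 27) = (v - 3)^2*(v^2 - 6*v + 9) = (v - 3)^3*(v - 3)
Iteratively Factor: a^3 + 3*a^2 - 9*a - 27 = (a + 3)*(a^2 - 9) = (a + 3)^2*(a - 3)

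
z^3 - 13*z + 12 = (z - 3)*(z - 1)*(z + 4)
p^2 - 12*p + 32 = (p - 8)*(p - 4)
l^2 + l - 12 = (l - 3)*(l + 4)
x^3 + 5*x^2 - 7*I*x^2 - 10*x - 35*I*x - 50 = (x + 5)*(x - 5*I)*(x - 2*I)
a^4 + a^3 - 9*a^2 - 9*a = a*(a - 3)*(a + 1)*(a + 3)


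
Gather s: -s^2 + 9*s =-s^2 + 9*s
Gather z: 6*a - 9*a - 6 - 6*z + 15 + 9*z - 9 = -3*a + 3*z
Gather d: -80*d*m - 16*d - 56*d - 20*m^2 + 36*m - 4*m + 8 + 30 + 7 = d*(-80*m - 72) - 20*m^2 + 32*m + 45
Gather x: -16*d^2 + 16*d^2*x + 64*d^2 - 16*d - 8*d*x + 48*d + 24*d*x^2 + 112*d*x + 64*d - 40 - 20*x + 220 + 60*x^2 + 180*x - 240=48*d^2 + 96*d + x^2*(24*d + 60) + x*(16*d^2 + 104*d + 160) - 60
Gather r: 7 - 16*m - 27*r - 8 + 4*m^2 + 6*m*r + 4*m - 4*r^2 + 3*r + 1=4*m^2 - 12*m - 4*r^2 + r*(6*m - 24)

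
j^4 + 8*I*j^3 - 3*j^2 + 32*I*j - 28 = (j - 2*I)*(j + I)*(j + 2*I)*(j + 7*I)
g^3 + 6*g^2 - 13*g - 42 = (g - 3)*(g + 2)*(g + 7)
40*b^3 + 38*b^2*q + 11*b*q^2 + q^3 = (2*b + q)*(4*b + q)*(5*b + q)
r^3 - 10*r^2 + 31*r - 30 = (r - 5)*(r - 3)*(r - 2)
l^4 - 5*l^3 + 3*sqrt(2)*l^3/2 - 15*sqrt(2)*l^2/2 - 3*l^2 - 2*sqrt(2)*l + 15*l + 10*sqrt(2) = (l - 5)*(l - sqrt(2))*(l + sqrt(2)/2)*(l + 2*sqrt(2))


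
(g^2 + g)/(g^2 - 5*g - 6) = g/(g - 6)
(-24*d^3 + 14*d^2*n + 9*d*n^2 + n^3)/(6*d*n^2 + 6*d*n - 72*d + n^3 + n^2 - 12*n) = (-4*d^2 + 3*d*n + n^2)/(n^2 + n - 12)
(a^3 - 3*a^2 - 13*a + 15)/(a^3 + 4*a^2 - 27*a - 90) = (a - 1)/(a + 6)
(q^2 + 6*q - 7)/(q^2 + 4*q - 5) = (q + 7)/(q + 5)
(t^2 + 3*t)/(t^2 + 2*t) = (t + 3)/(t + 2)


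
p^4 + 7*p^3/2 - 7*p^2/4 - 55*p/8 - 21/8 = (p - 3/2)*(p + 1/2)*(p + 1)*(p + 7/2)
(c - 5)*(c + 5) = c^2 - 25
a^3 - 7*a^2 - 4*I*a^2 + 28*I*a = a*(a - 7)*(a - 4*I)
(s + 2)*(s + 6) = s^2 + 8*s + 12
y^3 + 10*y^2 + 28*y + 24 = (y + 2)^2*(y + 6)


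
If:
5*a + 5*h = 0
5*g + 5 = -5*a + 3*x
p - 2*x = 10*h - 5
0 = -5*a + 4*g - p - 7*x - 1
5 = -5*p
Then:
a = -33/80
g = -5/8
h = 33/80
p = -1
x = -1/16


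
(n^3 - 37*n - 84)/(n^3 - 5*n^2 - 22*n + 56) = (n + 3)/(n - 2)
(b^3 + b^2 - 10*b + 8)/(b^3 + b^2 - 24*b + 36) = (b^2 + 3*b - 4)/(b^2 + 3*b - 18)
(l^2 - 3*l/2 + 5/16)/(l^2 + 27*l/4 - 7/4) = (l - 5/4)/(l + 7)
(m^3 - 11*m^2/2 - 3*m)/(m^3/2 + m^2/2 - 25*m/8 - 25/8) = 4*m*(2*m^2 - 11*m - 6)/(4*m^3 + 4*m^2 - 25*m - 25)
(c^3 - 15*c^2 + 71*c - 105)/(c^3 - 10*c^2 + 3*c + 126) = (c^2 - 8*c + 15)/(c^2 - 3*c - 18)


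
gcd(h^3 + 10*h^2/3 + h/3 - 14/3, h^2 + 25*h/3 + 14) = h + 7/3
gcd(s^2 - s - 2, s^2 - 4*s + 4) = s - 2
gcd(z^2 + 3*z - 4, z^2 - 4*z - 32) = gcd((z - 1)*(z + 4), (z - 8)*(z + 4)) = z + 4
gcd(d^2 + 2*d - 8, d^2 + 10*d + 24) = d + 4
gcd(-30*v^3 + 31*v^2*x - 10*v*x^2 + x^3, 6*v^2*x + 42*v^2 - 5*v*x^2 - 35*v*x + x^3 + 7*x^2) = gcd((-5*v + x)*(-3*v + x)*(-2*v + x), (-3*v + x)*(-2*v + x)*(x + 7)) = 6*v^2 - 5*v*x + x^2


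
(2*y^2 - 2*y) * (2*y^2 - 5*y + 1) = 4*y^4 - 14*y^3 + 12*y^2 - 2*y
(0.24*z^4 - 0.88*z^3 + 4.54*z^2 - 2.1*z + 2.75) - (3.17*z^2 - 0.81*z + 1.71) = 0.24*z^4 - 0.88*z^3 + 1.37*z^2 - 1.29*z + 1.04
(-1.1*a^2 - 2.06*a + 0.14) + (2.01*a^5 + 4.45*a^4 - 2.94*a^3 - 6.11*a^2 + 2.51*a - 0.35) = 2.01*a^5 + 4.45*a^4 - 2.94*a^3 - 7.21*a^2 + 0.45*a - 0.21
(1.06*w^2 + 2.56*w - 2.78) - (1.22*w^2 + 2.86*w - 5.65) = -0.16*w^2 - 0.3*w + 2.87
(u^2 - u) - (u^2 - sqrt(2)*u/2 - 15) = -u + sqrt(2)*u/2 + 15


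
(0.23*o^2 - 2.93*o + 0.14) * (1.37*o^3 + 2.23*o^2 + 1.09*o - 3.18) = 0.3151*o^5 - 3.5012*o^4 - 6.0914*o^3 - 3.6129*o^2 + 9.47*o - 0.4452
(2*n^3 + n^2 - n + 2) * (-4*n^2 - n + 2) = -8*n^5 - 6*n^4 + 7*n^3 - 5*n^2 - 4*n + 4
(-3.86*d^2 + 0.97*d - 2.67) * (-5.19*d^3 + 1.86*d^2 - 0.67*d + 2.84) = 20.0334*d^5 - 12.2139*d^4 + 18.2477*d^3 - 16.5785*d^2 + 4.5437*d - 7.5828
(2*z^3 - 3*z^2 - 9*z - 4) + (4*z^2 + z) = 2*z^3 + z^2 - 8*z - 4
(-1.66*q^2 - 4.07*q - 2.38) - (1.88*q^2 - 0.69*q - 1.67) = -3.54*q^2 - 3.38*q - 0.71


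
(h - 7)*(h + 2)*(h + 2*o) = h^3 + 2*h^2*o - 5*h^2 - 10*h*o - 14*h - 28*o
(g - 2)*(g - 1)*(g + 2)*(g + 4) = g^4 + 3*g^3 - 8*g^2 - 12*g + 16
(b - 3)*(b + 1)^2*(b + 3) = b^4 + 2*b^3 - 8*b^2 - 18*b - 9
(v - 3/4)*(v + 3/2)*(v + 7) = v^3 + 31*v^2/4 + 33*v/8 - 63/8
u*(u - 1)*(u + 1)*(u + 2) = u^4 + 2*u^3 - u^2 - 2*u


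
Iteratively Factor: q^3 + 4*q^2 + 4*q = (q + 2)*(q^2 + 2*q) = q*(q + 2)*(q + 2)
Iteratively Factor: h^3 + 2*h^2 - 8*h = (h - 2)*(h^2 + 4*h) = (h - 2)*(h + 4)*(h)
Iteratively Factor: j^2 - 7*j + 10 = (j - 2)*(j - 5)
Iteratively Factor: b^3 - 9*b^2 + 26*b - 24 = (b - 2)*(b^2 - 7*b + 12) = (b - 3)*(b - 2)*(b - 4)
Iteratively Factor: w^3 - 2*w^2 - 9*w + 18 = (w - 2)*(w^2 - 9) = (w - 3)*(w - 2)*(w + 3)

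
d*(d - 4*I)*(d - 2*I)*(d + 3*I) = d^4 - 3*I*d^3 + 10*d^2 - 24*I*d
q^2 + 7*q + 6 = (q + 1)*(q + 6)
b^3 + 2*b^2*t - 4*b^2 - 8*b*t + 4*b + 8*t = (b - 2)^2*(b + 2*t)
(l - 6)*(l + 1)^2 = l^3 - 4*l^2 - 11*l - 6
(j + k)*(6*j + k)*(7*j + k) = 42*j^3 + 55*j^2*k + 14*j*k^2 + k^3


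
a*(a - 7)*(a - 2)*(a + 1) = a^4 - 8*a^3 + 5*a^2 + 14*a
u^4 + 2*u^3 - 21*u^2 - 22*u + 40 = (u - 4)*(u - 1)*(u + 2)*(u + 5)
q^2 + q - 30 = (q - 5)*(q + 6)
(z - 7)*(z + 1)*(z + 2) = z^3 - 4*z^2 - 19*z - 14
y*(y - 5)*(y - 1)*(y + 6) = y^4 - 31*y^2 + 30*y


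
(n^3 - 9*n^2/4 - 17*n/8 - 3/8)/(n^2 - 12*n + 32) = (8*n^3 - 18*n^2 - 17*n - 3)/(8*(n^2 - 12*n + 32))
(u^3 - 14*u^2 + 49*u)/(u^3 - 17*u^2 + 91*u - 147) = u/(u - 3)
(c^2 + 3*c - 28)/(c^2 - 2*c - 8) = (c + 7)/(c + 2)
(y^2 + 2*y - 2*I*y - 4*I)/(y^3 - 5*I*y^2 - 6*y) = (y + 2)/(y*(y - 3*I))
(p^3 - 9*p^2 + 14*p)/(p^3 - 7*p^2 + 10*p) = (p - 7)/(p - 5)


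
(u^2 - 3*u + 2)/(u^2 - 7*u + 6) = (u - 2)/(u - 6)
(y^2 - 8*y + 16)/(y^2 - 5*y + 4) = (y - 4)/(y - 1)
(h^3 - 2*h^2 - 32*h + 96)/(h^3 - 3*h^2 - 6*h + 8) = (h^2 + 2*h - 24)/(h^2 + h - 2)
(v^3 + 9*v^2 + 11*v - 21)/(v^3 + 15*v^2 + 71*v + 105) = (v - 1)/(v + 5)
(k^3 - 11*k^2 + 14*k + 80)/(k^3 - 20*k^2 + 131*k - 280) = (k + 2)/(k - 7)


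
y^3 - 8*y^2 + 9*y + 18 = (y - 6)*(y - 3)*(y + 1)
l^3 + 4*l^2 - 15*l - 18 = (l - 3)*(l + 1)*(l + 6)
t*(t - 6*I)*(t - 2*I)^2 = t^4 - 10*I*t^3 - 28*t^2 + 24*I*t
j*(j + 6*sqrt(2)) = j^2 + 6*sqrt(2)*j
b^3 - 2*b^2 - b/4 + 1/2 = (b - 2)*(b - 1/2)*(b + 1/2)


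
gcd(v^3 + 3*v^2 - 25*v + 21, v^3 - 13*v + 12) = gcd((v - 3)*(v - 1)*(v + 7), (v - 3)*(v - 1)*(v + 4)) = v^2 - 4*v + 3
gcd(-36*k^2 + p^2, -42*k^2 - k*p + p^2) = 6*k + p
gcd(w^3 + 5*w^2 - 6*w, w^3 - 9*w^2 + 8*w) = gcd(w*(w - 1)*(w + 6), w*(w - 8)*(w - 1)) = w^2 - w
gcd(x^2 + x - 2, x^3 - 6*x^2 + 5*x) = x - 1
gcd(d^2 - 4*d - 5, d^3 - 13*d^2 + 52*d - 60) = d - 5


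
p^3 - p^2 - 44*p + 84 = (p - 6)*(p - 2)*(p + 7)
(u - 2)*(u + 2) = u^2 - 4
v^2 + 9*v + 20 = (v + 4)*(v + 5)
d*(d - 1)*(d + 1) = d^3 - d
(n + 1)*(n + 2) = n^2 + 3*n + 2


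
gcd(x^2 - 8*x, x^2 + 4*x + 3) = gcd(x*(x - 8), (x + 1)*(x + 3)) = 1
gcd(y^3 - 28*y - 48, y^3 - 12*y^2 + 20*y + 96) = y^2 - 4*y - 12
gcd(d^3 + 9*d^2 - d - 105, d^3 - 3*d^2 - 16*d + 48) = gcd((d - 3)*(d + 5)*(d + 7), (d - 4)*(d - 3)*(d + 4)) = d - 3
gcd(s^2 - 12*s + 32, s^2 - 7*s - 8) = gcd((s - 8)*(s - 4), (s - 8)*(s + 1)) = s - 8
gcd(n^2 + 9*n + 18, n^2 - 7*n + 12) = 1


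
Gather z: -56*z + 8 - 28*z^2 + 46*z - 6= -28*z^2 - 10*z + 2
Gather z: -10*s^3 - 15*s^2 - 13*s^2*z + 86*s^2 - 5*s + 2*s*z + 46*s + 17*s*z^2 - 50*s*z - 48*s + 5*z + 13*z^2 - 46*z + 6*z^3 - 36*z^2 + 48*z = -10*s^3 + 71*s^2 - 7*s + 6*z^3 + z^2*(17*s - 23) + z*(-13*s^2 - 48*s + 7)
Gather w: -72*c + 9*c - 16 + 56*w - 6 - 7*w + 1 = -63*c + 49*w - 21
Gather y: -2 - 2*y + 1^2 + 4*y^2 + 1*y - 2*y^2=2*y^2 - y - 1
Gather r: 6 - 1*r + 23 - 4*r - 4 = 25 - 5*r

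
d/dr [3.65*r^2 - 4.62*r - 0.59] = 7.3*r - 4.62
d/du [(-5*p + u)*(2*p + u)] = -3*p + 2*u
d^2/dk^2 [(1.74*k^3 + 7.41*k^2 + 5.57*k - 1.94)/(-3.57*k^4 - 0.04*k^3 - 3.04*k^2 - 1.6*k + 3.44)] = (-44.352252*k^9 - 566.638254*k^8 - 744.914772*k^7 + 782.158056*k^6 - 358.710096*k^5 - 1618.196928*k^4 - 1409.711392*k^3 - 22.4661120000002*k^2 - 414.817152*k - 186.180224)/(45.499293*k^12 + 1.529388*k^11 + 116.250624*k^10 + 63.780256*k^9 - 31.16436*k^8 + 102.35616*k^7 - 167.33888*k^6 - 75.738624*k^5 + 53.390784*k^4 - 94.876928*k^3 + 81.503232*k^2 + 56.80128*k - 40.707584)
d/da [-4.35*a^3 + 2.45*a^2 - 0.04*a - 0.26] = -13.05*a^2 + 4.9*a - 0.04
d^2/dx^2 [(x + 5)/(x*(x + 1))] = 2*(x^3 + 15*x^2 + 15*x + 5)/(x^3*(x^3 + 3*x^2 + 3*x + 1))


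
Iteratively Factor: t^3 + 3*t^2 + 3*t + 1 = (t + 1)*(t^2 + 2*t + 1) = (t + 1)^2*(t + 1)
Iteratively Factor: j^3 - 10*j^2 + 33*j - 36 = (j - 3)*(j^2 - 7*j + 12) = (j - 4)*(j - 3)*(j - 3)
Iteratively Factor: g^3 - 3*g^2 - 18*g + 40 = (g - 2)*(g^2 - g - 20) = (g - 5)*(g - 2)*(g + 4)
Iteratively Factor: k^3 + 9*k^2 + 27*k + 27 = (k + 3)*(k^2 + 6*k + 9) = (k + 3)^2*(k + 3)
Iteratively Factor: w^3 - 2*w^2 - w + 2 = (w + 1)*(w^2 - 3*w + 2) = (w - 2)*(w + 1)*(w - 1)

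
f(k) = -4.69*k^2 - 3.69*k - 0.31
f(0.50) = -3.33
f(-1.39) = -4.24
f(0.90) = -7.43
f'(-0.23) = -1.53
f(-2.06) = -12.61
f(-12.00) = -631.39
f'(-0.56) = 1.56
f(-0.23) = 0.29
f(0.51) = -3.41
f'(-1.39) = 9.35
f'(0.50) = -8.38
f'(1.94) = -21.89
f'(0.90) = -12.13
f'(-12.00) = 108.87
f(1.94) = -25.12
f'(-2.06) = 15.63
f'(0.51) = -8.47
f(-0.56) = 0.29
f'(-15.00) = 137.01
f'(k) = -9.38*k - 3.69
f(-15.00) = -1000.21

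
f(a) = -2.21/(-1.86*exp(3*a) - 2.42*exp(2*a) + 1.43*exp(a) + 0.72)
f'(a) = -2.21*(5.58*exp(3*a) + 4.84*exp(2*a) - 1.43*exp(a))/(-1.86*exp(3*a) - 2.42*exp(2*a) + 1.43*exp(a) + 0.72)^2 = (-12.3318*exp(2*a) - 10.6964*exp(a) + 3.1603)*exp(a)/(1.86*exp(3*a) + 2.42*exp(2*a) - 1.43*exp(a) - 0.72)^2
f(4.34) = 0.00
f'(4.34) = -0.00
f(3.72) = 0.00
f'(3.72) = -0.00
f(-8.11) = -3.07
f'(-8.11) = 0.00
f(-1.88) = -2.52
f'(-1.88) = 0.25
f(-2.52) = -2.70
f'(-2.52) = 0.27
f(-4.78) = -3.02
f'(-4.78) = 0.05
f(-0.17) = 2.42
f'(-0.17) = -14.82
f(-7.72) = -3.07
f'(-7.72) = 0.00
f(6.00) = 0.00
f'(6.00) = 0.00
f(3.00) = 0.00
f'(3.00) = 0.00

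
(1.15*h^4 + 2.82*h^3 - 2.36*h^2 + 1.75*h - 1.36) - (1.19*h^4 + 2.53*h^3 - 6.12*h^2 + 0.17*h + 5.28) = -0.04*h^4 + 0.29*h^3 + 3.76*h^2 + 1.58*h - 6.64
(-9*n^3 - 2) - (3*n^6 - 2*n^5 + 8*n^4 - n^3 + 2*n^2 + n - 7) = -3*n^6 + 2*n^5 - 8*n^4 - 8*n^3 - 2*n^2 - n + 5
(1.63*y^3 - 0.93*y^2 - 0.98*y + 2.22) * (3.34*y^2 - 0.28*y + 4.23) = 5.4442*y^5 - 3.5626*y^4 + 3.8821*y^3 + 3.7553*y^2 - 4.767*y + 9.3906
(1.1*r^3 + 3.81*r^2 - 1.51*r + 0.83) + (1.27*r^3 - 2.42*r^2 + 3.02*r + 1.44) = 2.37*r^3 + 1.39*r^2 + 1.51*r + 2.27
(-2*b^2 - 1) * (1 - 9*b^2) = 18*b^4 + 7*b^2 - 1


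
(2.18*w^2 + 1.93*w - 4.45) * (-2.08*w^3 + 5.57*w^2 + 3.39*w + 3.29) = -4.5344*w^5 + 8.1282*w^4 + 27.3963*w^3 - 11.0716*w^2 - 8.7358*w - 14.6405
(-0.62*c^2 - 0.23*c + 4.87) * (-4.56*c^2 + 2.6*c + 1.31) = 2.8272*c^4 - 0.5632*c^3 - 23.6174*c^2 + 12.3607*c + 6.3797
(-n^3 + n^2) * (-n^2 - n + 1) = n^5 - 2*n^3 + n^2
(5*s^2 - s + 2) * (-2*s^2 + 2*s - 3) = -10*s^4 + 12*s^3 - 21*s^2 + 7*s - 6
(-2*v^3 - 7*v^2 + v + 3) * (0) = 0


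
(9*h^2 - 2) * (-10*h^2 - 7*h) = -90*h^4 - 63*h^3 + 20*h^2 + 14*h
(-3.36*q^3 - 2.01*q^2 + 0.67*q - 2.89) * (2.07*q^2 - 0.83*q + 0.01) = -6.9552*q^5 - 1.3719*q^4 + 3.0216*q^3 - 6.5585*q^2 + 2.4054*q - 0.0289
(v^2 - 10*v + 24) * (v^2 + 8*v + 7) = v^4 - 2*v^3 - 49*v^2 + 122*v + 168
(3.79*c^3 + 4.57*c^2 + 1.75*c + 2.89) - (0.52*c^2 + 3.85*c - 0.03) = 3.79*c^3 + 4.05*c^2 - 2.1*c + 2.92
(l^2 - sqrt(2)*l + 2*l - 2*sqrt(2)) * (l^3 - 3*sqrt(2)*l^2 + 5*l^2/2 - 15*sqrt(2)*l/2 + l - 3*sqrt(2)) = l^5 - 4*sqrt(2)*l^4 + 9*l^4/2 - 18*sqrt(2)*l^3 + 12*l^3 - 24*sqrt(2)*l^2 + 29*l^2 - 8*sqrt(2)*l + 36*l + 12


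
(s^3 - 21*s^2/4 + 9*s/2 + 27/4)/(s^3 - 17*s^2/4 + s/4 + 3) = (s^2 - 6*s + 9)/(s^2 - 5*s + 4)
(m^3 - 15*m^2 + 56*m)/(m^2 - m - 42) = m*(m - 8)/(m + 6)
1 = 1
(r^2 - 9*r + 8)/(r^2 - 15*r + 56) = (r - 1)/(r - 7)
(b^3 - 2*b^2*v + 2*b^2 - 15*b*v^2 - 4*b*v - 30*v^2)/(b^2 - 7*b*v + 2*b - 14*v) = (-b^2 + 2*b*v + 15*v^2)/(-b + 7*v)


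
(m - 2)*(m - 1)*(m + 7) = m^3 + 4*m^2 - 19*m + 14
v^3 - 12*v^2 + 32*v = v*(v - 8)*(v - 4)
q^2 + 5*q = q*(q + 5)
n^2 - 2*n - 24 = (n - 6)*(n + 4)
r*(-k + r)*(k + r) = -k^2*r + r^3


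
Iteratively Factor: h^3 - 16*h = (h + 4)*(h^2 - 4*h) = (h - 4)*(h + 4)*(h)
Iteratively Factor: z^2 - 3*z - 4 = (z + 1)*(z - 4)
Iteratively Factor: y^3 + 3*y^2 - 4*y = (y - 1)*(y^2 + 4*y) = y*(y - 1)*(y + 4)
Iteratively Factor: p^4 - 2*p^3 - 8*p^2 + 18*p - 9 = (p - 1)*(p^3 - p^2 - 9*p + 9) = (p - 1)*(p + 3)*(p^2 - 4*p + 3) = (p - 1)^2*(p + 3)*(p - 3)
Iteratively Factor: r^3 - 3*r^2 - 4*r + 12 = (r + 2)*(r^2 - 5*r + 6) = (r - 3)*(r + 2)*(r - 2)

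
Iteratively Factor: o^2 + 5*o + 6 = (o + 3)*(o + 2)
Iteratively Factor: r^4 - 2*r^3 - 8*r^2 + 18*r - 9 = (r + 3)*(r^3 - 5*r^2 + 7*r - 3) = (r - 1)*(r + 3)*(r^2 - 4*r + 3) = (r - 3)*(r - 1)*(r + 3)*(r - 1)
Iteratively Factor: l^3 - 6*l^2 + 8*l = (l - 2)*(l^2 - 4*l) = l*(l - 2)*(l - 4)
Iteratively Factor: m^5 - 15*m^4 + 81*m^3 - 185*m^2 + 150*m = (m - 5)*(m^4 - 10*m^3 + 31*m^2 - 30*m) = m*(m - 5)*(m^3 - 10*m^2 + 31*m - 30) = m*(m - 5)*(m - 3)*(m^2 - 7*m + 10) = m*(m - 5)^2*(m - 3)*(m - 2)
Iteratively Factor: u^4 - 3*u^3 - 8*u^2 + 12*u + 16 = (u + 1)*(u^3 - 4*u^2 - 4*u + 16) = (u - 2)*(u + 1)*(u^2 - 2*u - 8) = (u - 4)*(u - 2)*(u + 1)*(u + 2)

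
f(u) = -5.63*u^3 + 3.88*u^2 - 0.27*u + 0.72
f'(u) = -16.89*u^2 + 7.76*u - 0.27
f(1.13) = -2.75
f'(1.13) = -13.07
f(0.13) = 0.74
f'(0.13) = 0.45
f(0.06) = 0.72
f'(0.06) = 0.13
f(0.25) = 0.81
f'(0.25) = 0.61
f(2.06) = -32.59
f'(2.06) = -55.96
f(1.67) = -15.13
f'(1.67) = -34.42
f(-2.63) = 130.69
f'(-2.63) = -137.51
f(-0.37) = 1.64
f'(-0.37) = -5.45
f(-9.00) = 4421.70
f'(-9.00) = -1438.20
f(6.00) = -1077.30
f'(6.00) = -561.75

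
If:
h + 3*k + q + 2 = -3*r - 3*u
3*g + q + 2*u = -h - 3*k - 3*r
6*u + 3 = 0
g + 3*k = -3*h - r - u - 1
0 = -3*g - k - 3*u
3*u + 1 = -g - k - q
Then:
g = 1/2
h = -5/16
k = 0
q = 0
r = -1/16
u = -1/2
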